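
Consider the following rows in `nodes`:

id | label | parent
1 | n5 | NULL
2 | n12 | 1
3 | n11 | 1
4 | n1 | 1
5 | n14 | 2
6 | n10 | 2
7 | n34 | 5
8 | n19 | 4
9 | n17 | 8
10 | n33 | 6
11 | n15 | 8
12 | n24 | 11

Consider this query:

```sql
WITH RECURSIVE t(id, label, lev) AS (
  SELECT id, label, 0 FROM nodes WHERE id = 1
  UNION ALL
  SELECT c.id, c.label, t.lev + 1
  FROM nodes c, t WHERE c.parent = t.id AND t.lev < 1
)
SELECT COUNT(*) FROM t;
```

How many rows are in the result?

Base: id=1 (n5) at lev 0.
Iteration 1: rows with parent in {1} -> n12 (id 2, lev 1), n11 (id 3, lev 1), n1 (id 4, lev 1).
Iteration 2: lev < 1 fails for all current rows; recursion stops.
Total rows emitted: 4.

4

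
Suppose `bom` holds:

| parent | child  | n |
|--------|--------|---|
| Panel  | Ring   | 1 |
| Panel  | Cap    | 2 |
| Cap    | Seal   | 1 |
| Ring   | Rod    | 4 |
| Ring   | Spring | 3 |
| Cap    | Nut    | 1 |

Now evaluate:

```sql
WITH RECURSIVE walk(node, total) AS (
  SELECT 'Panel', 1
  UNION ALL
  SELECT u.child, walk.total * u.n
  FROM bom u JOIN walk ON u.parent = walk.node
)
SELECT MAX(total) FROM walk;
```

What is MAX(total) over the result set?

Base: (Panel, total=1).
Iteration 1: components of {Panel} -> Cap = 1*2 = 2, Ring = 1*1 = 1.
Iteration 2: components of {Cap,Ring} -> Nut = 2*1 = 2, Rod = 1*4 = 4, Seal = 2*1 = 2, Spring = 1*3 = 3.
Iteration 3: no further components; recursion stops.
total values: 1, 1, 2, 4, 3, 2, 2; the maximum is 4.

4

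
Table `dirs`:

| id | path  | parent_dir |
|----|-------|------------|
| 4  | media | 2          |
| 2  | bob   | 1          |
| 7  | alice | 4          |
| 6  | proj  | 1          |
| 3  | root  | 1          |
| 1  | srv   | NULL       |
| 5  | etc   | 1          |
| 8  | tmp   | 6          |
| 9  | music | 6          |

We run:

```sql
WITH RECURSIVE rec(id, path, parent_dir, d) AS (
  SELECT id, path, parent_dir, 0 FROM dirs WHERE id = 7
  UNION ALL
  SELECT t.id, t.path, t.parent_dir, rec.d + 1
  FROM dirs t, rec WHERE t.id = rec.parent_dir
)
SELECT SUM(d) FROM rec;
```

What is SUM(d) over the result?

6

Base: id=7 (alice), parent_dir=4, d 0.
Iteration 1: join on id=4 -> media (id 4, parent_dir=2, d 1).
Iteration 2: join on id=2 -> bob (id 2, parent_dir=1, d 2).
Iteration 3: join on id=1 -> srv (id 1, parent_dir=NULL, d 3).
Iteration 4: parent_dir is NULL; no match; recursion stops.
SUM(d) = 0 + 1 + 2 + 3 = 6.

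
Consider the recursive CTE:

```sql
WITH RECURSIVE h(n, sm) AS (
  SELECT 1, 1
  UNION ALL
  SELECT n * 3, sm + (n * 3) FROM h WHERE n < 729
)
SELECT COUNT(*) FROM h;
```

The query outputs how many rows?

7

Base: n=1, sm=1.
Iteration 1: 1 < 729 holds -> n = 1 * 3 = 3, sm = 1 + 3 = 4.
Iteration 2: 3 < 729 holds -> n = 3 * 3 = 9, sm = 4 + 9 = 13.
Iteration 3: 9 < 729 holds -> n = 9 * 3 = 27, sm = 13 + 27 = 40.
Iteration 4: 27 < 729 holds -> n = 27 * 3 = 81, sm = 40 + 81 = 121.
Iteration 5: 81 < 729 holds -> n = 81 * 3 = 243, sm = 121 + 243 = 364.
Iteration 6: 243 < 729 holds -> n = 243 * 3 = 729, sm = 364 + 729 = 1093.
Iteration 7: 729 < 729 fails; recursion stops.
Total rows emitted: 7.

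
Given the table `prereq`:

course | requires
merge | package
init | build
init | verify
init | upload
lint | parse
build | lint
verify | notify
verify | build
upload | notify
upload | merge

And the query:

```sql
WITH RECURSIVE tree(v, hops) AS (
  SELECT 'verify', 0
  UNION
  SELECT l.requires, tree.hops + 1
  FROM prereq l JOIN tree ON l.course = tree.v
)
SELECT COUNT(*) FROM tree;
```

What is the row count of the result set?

Base: (verify, hops=0).
Iteration 1: edges from {verify} -> (build, hops=1), (notify, hops=1).
Iteration 2: edges from {build,notify} -> (lint, hops=2).
Iteration 3: edges from {lint} -> (parse, hops=3).
Iteration 4: no outgoing edges from {parse}; recursion stops.
Total rows emitted: 5.

5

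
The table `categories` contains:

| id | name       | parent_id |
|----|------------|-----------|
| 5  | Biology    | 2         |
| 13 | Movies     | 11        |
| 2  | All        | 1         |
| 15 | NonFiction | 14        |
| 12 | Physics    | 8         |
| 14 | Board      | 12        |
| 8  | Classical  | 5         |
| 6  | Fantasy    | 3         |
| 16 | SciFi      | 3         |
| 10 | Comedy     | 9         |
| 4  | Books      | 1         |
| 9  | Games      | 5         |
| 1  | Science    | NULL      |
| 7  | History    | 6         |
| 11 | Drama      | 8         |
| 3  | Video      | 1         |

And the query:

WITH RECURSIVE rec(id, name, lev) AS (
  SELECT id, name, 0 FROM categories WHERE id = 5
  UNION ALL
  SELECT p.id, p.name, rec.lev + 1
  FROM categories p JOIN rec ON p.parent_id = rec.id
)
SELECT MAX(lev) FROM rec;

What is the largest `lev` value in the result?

Base: id=5 (Biology) at lev 0.
Iteration 1: rows with parent_id in {5} -> Classical (id 8, lev 1), Games (id 9, lev 1).
Iteration 2: rows with parent_id in {8,9} -> Comedy (id 10, lev 2), Drama (id 11, lev 2), Physics (id 12, lev 2).
Iteration 3: rows with parent_id in {10,11,12} -> Movies (id 13, lev 3), Board (id 14, lev 3).
Iteration 4: rows with parent_id in {13,14} -> NonFiction (id 15, lev 4).
Iteration 5: no rows with parent_id in {15}; recursion stops.
lev values: 0, 1, 1, 2, 2, 2, 3, 3, 4; the maximum is 4.

4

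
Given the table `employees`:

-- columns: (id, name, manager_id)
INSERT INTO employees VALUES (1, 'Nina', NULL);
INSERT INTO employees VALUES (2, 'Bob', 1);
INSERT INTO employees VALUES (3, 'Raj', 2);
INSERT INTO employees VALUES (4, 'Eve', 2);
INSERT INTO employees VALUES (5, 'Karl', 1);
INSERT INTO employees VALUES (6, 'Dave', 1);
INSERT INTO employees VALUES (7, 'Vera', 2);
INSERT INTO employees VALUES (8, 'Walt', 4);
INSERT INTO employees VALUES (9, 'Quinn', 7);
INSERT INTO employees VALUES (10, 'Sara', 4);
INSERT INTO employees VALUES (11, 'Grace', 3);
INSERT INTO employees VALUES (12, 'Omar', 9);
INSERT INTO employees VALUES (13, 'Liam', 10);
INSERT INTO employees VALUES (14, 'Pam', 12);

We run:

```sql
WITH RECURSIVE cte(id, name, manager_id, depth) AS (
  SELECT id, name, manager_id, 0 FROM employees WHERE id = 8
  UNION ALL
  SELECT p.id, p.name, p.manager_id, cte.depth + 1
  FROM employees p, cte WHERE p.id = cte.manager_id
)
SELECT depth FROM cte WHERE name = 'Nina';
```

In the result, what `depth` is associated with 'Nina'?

Base: id=8 (Walt), manager_id=4, depth 0.
Iteration 1: join on id=4 -> Eve (id 4, manager_id=2, depth 1).
Iteration 2: join on id=2 -> Bob (id 2, manager_id=1, depth 2).
Iteration 3: join on id=1 -> Nina (id 1, manager_id=NULL, depth 3).
Iteration 4: manager_id is NULL; no match; recursion stops.

3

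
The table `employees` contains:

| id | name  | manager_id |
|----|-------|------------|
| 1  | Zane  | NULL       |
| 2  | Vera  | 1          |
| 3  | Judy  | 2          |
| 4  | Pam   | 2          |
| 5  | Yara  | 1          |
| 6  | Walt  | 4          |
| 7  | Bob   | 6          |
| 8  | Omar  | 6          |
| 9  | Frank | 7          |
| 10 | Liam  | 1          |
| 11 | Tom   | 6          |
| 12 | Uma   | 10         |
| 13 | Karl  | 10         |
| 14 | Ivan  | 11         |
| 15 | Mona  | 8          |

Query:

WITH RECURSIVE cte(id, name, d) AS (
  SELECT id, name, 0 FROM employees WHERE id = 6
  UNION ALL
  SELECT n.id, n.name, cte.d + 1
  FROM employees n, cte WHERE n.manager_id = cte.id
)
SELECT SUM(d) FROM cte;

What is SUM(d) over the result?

9

Base: id=6 (Walt) at d 0.
Iteration 1: rows with manager_id in {6} -> Bob (id 7, d 1), Omar (id 8, d 1), Tom (id 11, d 1).
Iteration 2: rows with manager_id in {7,8,11} -> Frank (id 9, d 2), Ivan (id 14, d 2), Mona (id 15, d 2).
Iteration 3: no rows with manager_id in {9,14,15}; recursion stops.
SUM(d) = 0 + 1 + 1 + 1 + 2 + 2 + 2 = 9.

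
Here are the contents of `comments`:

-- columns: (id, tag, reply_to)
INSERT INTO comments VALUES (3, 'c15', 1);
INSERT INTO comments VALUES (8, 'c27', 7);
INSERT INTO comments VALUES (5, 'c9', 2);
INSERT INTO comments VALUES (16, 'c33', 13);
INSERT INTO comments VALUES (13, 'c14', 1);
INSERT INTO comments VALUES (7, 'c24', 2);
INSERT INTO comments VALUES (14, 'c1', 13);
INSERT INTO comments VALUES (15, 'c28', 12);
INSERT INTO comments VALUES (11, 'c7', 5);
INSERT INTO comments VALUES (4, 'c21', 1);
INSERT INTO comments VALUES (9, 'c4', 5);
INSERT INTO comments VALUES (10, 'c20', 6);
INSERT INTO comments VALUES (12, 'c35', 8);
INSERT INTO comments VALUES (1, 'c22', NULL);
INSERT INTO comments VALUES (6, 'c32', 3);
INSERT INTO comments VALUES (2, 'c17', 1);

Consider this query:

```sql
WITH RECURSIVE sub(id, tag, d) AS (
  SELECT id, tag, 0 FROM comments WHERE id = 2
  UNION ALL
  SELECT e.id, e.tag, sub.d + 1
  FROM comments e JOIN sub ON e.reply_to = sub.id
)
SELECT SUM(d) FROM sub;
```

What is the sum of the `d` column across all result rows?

Base: id=2 (c17) at d 0.
Iteration 1: rows with reply_to in {2} -> c9 (id 5, d 1), c24 (id 7, d 1).
Iteration 2: rows with reply_to in {5,7} -> c27 (id 8, d 2), c4 (id 9, d 2), c7 (id 11, d 2).
Iteration 3: rows with reply_to in {8,9,11} -> c35 (id 12, d 3).
Iteration 4: rows with reply_to in {12} -> c28 (id 15, d 4).
Iteration 5: no rows with reply_to in {15}; recursion stops.
SUM(d) = 0 + 1 + 1 + 2 + 2 + 2 + 3 + 4 = 15.

15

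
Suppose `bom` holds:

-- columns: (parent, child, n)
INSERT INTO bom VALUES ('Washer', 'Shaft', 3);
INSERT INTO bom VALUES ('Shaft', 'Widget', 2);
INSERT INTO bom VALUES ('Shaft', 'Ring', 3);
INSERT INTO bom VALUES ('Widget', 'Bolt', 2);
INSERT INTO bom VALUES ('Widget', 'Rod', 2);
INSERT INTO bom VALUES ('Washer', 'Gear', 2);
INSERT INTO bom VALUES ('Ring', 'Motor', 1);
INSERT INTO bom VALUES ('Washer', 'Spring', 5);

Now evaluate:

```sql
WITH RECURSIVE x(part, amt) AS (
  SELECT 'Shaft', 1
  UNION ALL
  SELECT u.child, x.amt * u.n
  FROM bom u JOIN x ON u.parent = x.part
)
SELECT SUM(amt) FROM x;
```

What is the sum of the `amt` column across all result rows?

17

Base: (Shaft, amt=1).
Iteration 1: components of {Shaft} -> Ring = 1*3 = 3, Widget = 1*2 = 2.
Iteration 2: components of {Ring,Widget} -> Bolt = 2*2 = 4, Motor = 3*1 = 3, Rod = 2*2 = 4.
Iteration 3: no further components; recursion stops.
SUM(amt) = 1 + 2 + 3 + 4 + 4 + 3 = 17.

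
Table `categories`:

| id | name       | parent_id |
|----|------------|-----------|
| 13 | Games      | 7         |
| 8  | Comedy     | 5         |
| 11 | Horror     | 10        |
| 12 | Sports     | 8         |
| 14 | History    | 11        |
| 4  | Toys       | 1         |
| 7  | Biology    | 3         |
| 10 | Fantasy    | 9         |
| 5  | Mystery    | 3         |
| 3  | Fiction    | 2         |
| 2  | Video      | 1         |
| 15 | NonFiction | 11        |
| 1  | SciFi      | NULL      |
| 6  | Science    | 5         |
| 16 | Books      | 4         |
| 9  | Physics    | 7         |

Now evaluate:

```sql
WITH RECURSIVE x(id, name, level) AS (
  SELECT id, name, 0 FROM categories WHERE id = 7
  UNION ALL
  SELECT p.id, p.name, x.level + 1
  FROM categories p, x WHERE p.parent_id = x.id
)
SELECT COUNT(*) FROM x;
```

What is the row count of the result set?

Base: id=7 (Biology) at level 0.
Iteration 1: rows with parent_id in {7} -> Physics (id 9, level 1), Games (id 13, level 1).
Iteration 2: rows with parent_id in {9,13} -> Fantasy (id 10, level 2).
Iteration 3: rows with parent_id in {10} -> Horror (id 11, level 3).
Iteration 4: rows with parent_id in {11} -> History (id 14, level 4), NonFiction (id 15, level 4).
Iteration 5: no rows with parent_id in {14,15}; recursion stops.
Total rows emitted: 7.

7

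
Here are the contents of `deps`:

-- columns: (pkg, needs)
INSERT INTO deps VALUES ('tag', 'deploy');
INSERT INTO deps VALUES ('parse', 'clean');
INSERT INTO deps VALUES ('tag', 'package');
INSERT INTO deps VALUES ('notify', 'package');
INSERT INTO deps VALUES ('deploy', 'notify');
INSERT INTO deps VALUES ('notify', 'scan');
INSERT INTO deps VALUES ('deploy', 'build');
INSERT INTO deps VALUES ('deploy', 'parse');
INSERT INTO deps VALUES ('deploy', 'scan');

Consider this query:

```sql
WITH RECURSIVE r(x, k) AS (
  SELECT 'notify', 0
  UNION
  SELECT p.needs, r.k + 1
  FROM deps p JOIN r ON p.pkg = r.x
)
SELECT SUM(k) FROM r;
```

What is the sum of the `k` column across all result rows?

2

Base: (notify, k=0).
Iteration 1: edges from {notify} -> (package, k=1), (scan, k=1).
Iteration 2: no outgoing edges from {package,scan}; recursion stops.
SUM(k) = 0 + 1 + 1 = 2.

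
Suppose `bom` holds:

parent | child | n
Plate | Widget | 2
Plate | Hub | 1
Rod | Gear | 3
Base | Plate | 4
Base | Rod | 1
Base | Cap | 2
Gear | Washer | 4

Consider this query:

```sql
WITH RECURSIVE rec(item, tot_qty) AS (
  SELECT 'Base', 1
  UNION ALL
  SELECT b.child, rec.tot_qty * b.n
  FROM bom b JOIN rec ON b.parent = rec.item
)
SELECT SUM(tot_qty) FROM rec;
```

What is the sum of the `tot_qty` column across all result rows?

Base: (Base, tot_qty=1).
Iteration 1: components of {Base} -> Cap = 1*2 = 2, Plate = 1*4 = 4, Rod = 1*1 = 1.
Iteration 2: components of {Cap,Plate,Rod} -> Gear = 1*3 = 3, Hub = 4*1 = 4, Widget = 4*2 = 8.
Iteration 3: components of {Gear,Hub,Widget} -> Washer = 3*4 = 12.
Iteration 4: no further components; recursion stops.
SUM(tot_qty) = 1 + 1 + 4 + 2 + 3 + 4 + 8 + 12 = 35.

35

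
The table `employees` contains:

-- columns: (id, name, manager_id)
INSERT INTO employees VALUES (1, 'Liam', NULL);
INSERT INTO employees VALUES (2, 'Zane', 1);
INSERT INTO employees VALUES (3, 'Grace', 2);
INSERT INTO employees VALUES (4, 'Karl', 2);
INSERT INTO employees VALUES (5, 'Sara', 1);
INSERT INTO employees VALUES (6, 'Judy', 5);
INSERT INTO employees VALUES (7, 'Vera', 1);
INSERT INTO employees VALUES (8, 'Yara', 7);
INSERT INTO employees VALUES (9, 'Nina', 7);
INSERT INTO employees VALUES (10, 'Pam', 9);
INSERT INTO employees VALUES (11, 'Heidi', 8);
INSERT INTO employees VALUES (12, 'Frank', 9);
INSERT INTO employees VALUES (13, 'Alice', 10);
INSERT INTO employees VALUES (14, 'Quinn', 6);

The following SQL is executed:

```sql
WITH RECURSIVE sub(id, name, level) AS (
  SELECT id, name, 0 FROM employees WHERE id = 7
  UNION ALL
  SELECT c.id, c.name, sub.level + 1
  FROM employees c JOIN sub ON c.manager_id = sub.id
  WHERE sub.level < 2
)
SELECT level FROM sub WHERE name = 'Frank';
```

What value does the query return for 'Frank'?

2

Base: id=7 (Vera) at level 0.
Iteration 1: rows with manager_id in {7} -> Yara (id 8, level 1), Nina (id 9, level 1).
Iteration 2: rows with manager_id in {8,9} -> Pam (id 10, level 2), Heidi (id 11, level 2), Frank (id 12, level 2).
Iteration 3: level < 2 fails for all current rows; recursion stops.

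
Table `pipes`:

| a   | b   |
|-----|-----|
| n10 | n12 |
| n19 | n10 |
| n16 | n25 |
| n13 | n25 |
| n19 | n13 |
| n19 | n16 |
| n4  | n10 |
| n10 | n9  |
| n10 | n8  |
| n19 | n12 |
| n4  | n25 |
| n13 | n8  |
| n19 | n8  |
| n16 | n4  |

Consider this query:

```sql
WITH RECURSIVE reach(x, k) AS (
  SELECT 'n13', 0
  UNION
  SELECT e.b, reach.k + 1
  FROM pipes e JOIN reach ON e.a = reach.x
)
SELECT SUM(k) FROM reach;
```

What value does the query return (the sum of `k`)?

2

Base: (n13, k=0).
Iteration 1: edges from {n13} -> (n25, k=1), (n8, k=1).
Iteration 2: no outgoing edges from {n25,n8}; recursion stops.
SUM(k) = 0 + 1 + 1 = 2.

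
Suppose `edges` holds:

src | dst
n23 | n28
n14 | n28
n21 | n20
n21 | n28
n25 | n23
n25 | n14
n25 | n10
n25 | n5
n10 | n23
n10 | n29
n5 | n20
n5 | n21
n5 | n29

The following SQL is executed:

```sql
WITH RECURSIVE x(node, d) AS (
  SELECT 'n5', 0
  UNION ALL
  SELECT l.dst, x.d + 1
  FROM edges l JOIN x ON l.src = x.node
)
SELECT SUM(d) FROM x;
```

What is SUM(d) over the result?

Base: (n5, d=0).
Iteration 1: edges from {n5} -> (n20, d=1), (n21, d=1), (n29, d=1).
Iteration 2: edges from {n20,n21,n29} -> (n20, d=2), (n28, d=2).
Iteration 3: no outgoing edges from {n20,n28}; recursion stops.
SUM(d) = 0 + 1 + 1 + 1 + 2 + 2 = 7.

7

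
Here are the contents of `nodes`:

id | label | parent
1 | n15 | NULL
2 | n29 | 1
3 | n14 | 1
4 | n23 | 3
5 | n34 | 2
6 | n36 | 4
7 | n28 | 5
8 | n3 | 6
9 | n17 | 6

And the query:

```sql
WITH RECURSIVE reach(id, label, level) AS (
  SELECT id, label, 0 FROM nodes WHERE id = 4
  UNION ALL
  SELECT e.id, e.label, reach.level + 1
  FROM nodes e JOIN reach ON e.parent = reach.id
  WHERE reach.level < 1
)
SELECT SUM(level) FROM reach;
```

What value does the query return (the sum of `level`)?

1

Base: id=4 (n23) at level 0.
Iteration 1: rows with parent in {4} -> n36 (id 6, level 1).
Iteration 2: level < 1 fails for all current rows; recursion stops.
SUM(level) = 0 + 1 = 1.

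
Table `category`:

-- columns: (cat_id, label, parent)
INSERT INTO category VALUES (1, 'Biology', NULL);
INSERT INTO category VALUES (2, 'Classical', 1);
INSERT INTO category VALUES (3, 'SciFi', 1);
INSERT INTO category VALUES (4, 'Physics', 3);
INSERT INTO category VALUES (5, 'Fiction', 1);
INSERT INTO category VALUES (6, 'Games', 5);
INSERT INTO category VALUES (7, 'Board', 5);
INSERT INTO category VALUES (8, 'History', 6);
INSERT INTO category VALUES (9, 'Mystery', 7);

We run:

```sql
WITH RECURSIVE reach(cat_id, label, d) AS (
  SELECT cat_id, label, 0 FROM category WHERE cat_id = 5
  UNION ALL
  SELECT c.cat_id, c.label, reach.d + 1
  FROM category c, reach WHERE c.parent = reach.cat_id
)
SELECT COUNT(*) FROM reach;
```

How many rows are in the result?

5

Base: cat_id=5 (Fiction) at d 0.
Iteration 1: rows with parent in {5} -> Games (id 6, d 1), Board (id 7, d 1).
Iteration 2: rows with parent in {6,7} -> History (id 8, d 2), Mystery (id 9, d 2).
Iteration 3: no rows with parent in {8,9}; recursion stops.
Total rows emitted: 5.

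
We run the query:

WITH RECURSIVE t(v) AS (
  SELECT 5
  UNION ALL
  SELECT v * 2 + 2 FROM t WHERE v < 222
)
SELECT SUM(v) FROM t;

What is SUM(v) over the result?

429

Base: v=5.
Iteration 1: 5 < 222 holds -> v = 5 * 2 + 2 = 12.
Iteration 2: 12 < 222 holds -> v = 12 * 2 + 2 = 26.
Iteration 3: 26 < 222 holds -> v = 26 * 2 + 2 = 54.
Iteration 4: 54 < 222 holds -> v = 54 * 2 + 2 = 110.
Iteration 5: 110 < 222 holds -> v = 110 * 2 + 2 = 222.
Iteration 6: 222 < 222 fails; recursion stops.
SUM(v) = 5 + 12 + 26 + 54 + 110 + 222 = 429.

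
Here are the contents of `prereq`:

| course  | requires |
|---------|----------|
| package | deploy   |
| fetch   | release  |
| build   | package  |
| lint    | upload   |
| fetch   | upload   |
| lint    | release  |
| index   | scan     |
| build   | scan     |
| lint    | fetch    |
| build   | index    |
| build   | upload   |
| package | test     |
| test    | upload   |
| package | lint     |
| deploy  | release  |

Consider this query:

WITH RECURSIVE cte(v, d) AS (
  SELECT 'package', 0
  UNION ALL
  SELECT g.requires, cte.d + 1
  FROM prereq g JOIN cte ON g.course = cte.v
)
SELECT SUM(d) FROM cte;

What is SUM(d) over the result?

19

Base: (package, d=0).
Iteration 1: edges from {package} -> (deploy, d=1), (lint, d=1), (test, d=1).
Iteration 2: edges from {deploy,lint,test} -> (fetch, d=2), (release, d=2) x2, (upload, d=2) x2. [UNION ALL keeps all 5 new rows, including repeats]
Iteration 3: edges from {fetch,release,upload} -> (release, d=3), (upload, d=3).
Iteration 4: no outgoing edges from {release,upload}; recursion stops.
SUM(d) = 0 + 1 + 1 + 1 + 2 + 2 + 2 + 2 + 2 + 3 + 3 = 19.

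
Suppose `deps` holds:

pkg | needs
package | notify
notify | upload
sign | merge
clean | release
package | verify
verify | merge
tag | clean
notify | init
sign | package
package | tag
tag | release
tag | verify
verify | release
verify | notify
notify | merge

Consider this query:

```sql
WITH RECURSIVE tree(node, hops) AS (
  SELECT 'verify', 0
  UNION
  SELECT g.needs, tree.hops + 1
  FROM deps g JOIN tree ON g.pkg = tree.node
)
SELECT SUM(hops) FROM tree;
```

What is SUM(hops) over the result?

Base: (verify, hops=0).
Iteration 1: edges from {verify} -> (merge, hops=1), (notify, hops=1), (release, hops=1).
Iteration 2: edges from {merge,notify,release} -> (init, hops=2), (merge, hops=2), (upload, hops=2).
Iteration 3: no outgoing edges from {init,merge,upload}; recursion stops.
SUM(hops) = 0 + 1 + 1 + 1 + 2 + 2 + 2 = 9.

9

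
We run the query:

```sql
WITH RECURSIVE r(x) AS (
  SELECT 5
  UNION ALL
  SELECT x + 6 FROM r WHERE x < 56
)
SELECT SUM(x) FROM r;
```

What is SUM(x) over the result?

Base: x=5.
Iteration 1: 5 < 56 holds -> x = 5 + 6 = 11.
Iteration 2: 11 < 56 holds -> x = 11 + 6 = 17.
Iteration 3: 17 < 56 holds -> x = 17 + 6 = 23.
Iteration 4: 23 < 56 holds -> x = 23 + 6 = 29.
Iteration 5: 29 < 56 holds -> x = 29 + 6 = 35.
Iteration 6: 35 < 56 holds -> x = 35 + 6 = 41.
Iteration 7: 41 < 56 holds -> x = 41 + 6 = 47.
Iteration 8: 47 < 56 holds -> x = 47 + 6 = 53.
Iteration 9: 53 < 56 holds -> x = 53 + 6 = 59.
Iteration 10: 59 < 56 fails; recursion stops.
SUM(x) = 5 + 11 + 17 + 23 + 29 + 35 + 41 + 47 + 53 + 59 = 320.

320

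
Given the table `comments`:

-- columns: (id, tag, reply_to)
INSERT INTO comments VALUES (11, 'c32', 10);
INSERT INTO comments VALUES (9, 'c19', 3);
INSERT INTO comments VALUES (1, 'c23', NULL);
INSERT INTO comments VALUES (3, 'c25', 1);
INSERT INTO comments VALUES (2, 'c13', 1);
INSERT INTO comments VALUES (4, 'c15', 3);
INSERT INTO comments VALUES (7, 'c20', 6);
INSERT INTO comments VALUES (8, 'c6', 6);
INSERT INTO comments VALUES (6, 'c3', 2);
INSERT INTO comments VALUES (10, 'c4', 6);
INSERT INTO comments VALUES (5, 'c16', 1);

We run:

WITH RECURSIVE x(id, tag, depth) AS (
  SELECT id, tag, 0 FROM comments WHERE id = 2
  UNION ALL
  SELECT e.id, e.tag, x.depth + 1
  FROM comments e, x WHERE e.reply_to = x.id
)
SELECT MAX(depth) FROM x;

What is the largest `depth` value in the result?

Base: id=2 (c13) at depth 0.
Iteration 1: rows with reply_to in {2} -> c3 (id 6, depth 1).
Iteration 2: rows with reply_to in {6} -> c20 (id 7, depth 2), c6 (id 8, depth 2), c4 (id 10, depth 2).
Iteration 3: rows with reply_to in {7,8,10} -> c32 (id 11, depth 3).
Iteration 4: no rows with reply_to in {11}; recursion stops.
depth values: 0, 1, 2, 2, 2, 3; the maximum is 3.

3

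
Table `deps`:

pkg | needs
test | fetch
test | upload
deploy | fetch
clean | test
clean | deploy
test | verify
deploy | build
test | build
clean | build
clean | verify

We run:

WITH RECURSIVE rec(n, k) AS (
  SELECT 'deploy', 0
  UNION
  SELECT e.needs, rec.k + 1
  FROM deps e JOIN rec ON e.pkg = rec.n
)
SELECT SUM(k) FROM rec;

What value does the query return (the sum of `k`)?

2

Base: (deploy, k=0).
Iteration 1: edges from {deploy} -> (build, k=1), (fetch, k=1).
Iteration 2: no outgoing edges from {build,fetch}; recursion stops.
SUM(k) = 0 + 1 + 1 = 2.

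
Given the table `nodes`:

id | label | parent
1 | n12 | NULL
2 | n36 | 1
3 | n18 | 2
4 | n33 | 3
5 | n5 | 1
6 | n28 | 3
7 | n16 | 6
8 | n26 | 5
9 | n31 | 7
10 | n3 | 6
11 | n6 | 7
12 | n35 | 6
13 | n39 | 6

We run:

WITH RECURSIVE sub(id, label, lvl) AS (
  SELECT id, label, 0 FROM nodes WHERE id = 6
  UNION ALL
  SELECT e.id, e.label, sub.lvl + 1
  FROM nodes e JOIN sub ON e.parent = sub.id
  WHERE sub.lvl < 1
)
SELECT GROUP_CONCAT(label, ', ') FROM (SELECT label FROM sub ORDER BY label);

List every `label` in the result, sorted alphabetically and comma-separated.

n16, n28, n3, n35, n39

Base: id=6 (n28) at lvl 0.
Iteration 1: rows with parent in {6} -> n16 (id 7, lvl 1), n3 (id 10, lvl 1), n35 (id 12, lvl 1), n39 (id 13, lvl 1).
Iteration 2: lvl < 1 fails for all current rows; recursion stops.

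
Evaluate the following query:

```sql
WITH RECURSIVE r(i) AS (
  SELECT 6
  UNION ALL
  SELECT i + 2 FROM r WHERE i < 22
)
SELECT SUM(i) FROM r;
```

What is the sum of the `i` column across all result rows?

126

Base: i=6.
Iteration 1: 6 < 22 holds -> i = 6 + 2 = 8.
Iteration 2: 8 < 22 holds -> i = 8 + 2 = 10.
Iteration 3: 10 < 22 holds -> i = 10 + 2 = 12.
Iteration 4: 12 < 22 holds -> i = 12 + 2 = 14.
Iteration 5: 14 < 22 holds -> i = 14 + 2 = 16.
Iteration 6: 16 < 22 holds -> i = 16 + 2 = 18.
Iteration 7: 18 < 22 holds -> i = 18 + 2 = 20.
Iteration 8: 20 < 22 holds -> i = 20 + 2 = 22.
Iteration 9: 22 < 22 fails; recursion stops.
SUM(i) = 6 + 8 + 10 + 12 + 14 + 16 + 18 + 20 + 22 = 126.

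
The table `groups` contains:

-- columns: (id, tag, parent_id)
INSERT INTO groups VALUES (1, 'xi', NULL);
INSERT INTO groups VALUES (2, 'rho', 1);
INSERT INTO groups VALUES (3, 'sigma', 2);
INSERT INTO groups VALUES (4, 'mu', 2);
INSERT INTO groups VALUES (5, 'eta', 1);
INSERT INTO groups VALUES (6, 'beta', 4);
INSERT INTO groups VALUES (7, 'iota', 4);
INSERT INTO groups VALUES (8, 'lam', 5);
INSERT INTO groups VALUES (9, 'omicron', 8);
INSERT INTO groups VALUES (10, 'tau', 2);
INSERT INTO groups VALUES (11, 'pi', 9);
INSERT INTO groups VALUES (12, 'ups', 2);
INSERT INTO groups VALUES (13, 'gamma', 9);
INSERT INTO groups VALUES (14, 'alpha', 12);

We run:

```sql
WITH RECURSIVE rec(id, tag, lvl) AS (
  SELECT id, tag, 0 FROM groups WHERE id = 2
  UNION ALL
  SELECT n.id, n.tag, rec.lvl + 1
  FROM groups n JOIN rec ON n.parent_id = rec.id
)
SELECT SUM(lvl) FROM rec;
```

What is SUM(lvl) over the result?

10

Base: id=2 (rho) at lvl 0.
Iteration 1: rows with parent_id in {2} -> sigma (id 3, lvl 1), mu (id 4, lvl 1), tau (id 10, lvl 1), ups (id 12, lvl 1).
Iteration 2: rows with parent_id in {3,4,10,12} -> beta (id 6, lvl 2), iota (id 7, lvl 2), alpha (id 14, lvl 2).
Iteration 3: no rows with parent_id in {6,7,14}; recursion stops.
SUM(lvl) = 0 + 1 + 1 + 1 + 1 + 2 + 2 + 2 = 10.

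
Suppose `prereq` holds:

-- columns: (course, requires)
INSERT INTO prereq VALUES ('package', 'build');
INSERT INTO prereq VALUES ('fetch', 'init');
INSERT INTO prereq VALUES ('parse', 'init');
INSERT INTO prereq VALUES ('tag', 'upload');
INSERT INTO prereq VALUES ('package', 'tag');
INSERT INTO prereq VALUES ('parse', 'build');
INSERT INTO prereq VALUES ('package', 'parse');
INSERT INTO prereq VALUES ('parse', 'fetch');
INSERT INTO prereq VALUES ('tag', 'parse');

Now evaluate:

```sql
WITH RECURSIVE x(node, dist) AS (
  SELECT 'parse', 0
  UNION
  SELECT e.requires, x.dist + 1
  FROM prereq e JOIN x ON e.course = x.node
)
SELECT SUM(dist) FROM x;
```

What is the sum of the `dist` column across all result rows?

5

Base: (parse, dist=0).
Iteration 1: edges from {parse} -> (build, dist=1), (fetch, dist=1), (init, dist=1).
Iteration 2: edges from {build,fetch,init} -> (init, dist=2).
Iteration 3: no outgoing edges from {init}; recursion stops.
SUM(dist) = 0 + 1 + 1 + 1 + 2 = 5.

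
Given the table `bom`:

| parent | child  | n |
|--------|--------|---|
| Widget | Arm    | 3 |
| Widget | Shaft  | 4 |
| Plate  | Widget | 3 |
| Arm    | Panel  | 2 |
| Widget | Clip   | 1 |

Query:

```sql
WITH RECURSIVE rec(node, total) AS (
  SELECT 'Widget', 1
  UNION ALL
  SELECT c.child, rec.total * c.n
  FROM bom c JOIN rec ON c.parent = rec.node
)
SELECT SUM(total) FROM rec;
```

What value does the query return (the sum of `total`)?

Base: (Widget, total=1).
Iteration 1: components of {Widget} -> Arm = 1*3 = 3, Clip = 1*1 = 1, Shaft = 1*4 = 4.
Iteration 2: components of {Arm,Clip,Shaft} -> Panel = 3*2 = 6.
Iteration 3: no further components; recursion stops.
SUM(total) = 1 + 1 + 3 + 4 + 6 = 15.

15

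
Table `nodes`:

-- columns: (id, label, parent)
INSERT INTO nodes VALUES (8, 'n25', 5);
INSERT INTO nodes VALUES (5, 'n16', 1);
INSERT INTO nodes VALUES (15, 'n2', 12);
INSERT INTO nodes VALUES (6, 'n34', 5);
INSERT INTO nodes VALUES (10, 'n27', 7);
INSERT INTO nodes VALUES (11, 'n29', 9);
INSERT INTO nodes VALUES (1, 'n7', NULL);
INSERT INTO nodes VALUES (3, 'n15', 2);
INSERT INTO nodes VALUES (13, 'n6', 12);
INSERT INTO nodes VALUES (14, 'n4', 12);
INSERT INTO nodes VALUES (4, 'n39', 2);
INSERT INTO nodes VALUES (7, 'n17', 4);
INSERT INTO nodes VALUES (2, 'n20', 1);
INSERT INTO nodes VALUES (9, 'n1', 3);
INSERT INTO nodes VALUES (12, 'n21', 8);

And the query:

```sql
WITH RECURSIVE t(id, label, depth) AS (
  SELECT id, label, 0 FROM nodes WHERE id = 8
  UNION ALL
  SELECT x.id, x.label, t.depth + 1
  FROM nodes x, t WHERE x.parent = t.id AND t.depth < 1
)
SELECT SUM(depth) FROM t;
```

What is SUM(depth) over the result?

Base: id=8 (n25) at depth 0.
Iteration 1: rows with parent in {8} -> n21 (id 12, depth 1).
Iteration 2: depth < 1 fails for all current rows; recursion stops.
SUM(depth) = 0 + 1 = 1.

1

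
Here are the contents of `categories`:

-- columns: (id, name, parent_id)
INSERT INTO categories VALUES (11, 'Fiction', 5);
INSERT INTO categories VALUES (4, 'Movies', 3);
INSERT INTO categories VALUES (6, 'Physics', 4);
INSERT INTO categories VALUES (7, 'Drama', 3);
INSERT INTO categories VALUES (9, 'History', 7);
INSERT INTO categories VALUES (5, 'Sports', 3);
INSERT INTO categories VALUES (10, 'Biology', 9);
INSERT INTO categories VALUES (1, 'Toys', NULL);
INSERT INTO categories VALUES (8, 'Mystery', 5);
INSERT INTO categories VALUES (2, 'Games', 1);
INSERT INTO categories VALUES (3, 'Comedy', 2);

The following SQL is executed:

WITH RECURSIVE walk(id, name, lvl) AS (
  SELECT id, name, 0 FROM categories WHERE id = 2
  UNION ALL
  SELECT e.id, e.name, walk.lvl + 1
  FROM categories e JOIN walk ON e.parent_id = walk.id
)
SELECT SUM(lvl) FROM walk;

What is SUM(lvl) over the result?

23

Base: id=2 (Games) at lvl 0.
Iteration 1: rows with parent_id in {2} -> Comedy (id 3, lvl 1).
Iteration 2: rows with parent_id in {3} -> Movies (id 4, lvl 2), Sports (id 5, lvl 2), Drama (id 7, lvl 2).
Iteration 3: rows with parent_id in {4,5,7} -> Physics (id 6, lvl 3), Mystery (id 8, lvl 3), History (id 9, lvl 3), Fiction (id 11, lvl 3).
Iteration 4: rows with parent_id in {6,8,9,11} -> Biology (id 10, lvl 4).
Iteration 5: no rows with parent_id in {10}; recursion stops.
SUM(lvl) = 0 + 1 + 2 + 2 + 2 + 3 + 3 + 3 + 3 + 4 = 23.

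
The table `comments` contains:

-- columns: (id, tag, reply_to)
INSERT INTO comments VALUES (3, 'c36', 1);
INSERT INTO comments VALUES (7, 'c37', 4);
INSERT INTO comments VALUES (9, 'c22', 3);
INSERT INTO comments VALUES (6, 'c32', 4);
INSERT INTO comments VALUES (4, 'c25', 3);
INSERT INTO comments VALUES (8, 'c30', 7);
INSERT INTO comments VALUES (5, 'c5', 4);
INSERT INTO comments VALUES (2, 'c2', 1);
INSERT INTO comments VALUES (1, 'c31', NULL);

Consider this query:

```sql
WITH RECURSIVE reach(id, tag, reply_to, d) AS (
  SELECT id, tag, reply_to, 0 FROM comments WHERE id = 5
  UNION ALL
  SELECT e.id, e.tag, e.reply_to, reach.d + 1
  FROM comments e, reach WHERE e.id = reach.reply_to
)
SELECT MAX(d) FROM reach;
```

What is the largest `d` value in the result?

Base: id=5 (c5), reply_to=4, d 0.
Iteration 1: join on id=4 -> c25 (id 4, reply_to=3, d 1).
Iteration 2: join on id=3 -> c36 (id 3, reply_to=1, d 2).
Iteration 3: join on id=1 -> c31 (id 1, reply_to=NULL, d 3).
Iteration 4: reply_to is NULL; no match; recursion stops.
d values: 0, 1, 2, 3; the maximum is 3.

3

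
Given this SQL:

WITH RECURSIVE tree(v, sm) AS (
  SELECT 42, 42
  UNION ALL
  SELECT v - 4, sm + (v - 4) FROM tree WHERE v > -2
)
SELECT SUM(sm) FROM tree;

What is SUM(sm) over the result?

2132

Base: v=42, sm=42.
Iteration 1: 42 > -2 holds -> v = 42 - 4 = 38, sm = 42 + 38 = 80.
Iteration 2: 38 > -2 holds -> v = 38 - 4 = 34, sm = 80 + 34 = 114.
Iteration 3: 34 > -2 holds -> v = 34 - 4 = 30, sm = 114 + 30 = 144.
Iteration 4: 30 > -2 holds -> v = 30 - 4 = 26, sm = 144 + 26 = 170.
Iteration 5: 26 > -2 holds -> v = 26 - 4 = 22, sm = 170 + 22 = 192.
Iteration 6: 22 > -2 holds -> v = 22 - 4 = 18, sm = 192 + 18 = 210.
Iteration 7: 18 > -2 holds -> v = 18 - 4 = 14, sm = 210 + 14 = 224.
Iteration 8: 14 > -2 holds -> v = 14 - 4 = 10, sm = 224 + 10 = 234.
Iteration 9: 10 > -2 holds -> v = 10 - 4 = 6, sm = 234 + 6 = 240.
Iteration 10: 6 > -2 holds -> v = 6 - 4 = 2, sm = 240 + 2 = 242.
Iteration 11: 2 > -2 holds -> v = 2 - 4 = -2, sm = 242 + -2 = 240.
Iteration 12: -2 > -2 fails; recursion stops.
SUM(sm) = 42 + 80 + 114 + 144 + 170 + 192 + 210 + 224 + 234 + 240 + 242 + 240 = 2132.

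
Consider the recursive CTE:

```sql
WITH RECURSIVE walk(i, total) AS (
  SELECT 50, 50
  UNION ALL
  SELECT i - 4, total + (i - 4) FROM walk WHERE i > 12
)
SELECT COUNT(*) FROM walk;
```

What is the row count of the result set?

Base: i=50, total=50.
Iteration 1: 50 > 12 holds -> i = 50 - 4 = 46, total = 50 + 46 = 96.
Iteration 2: 46 > 12 holds -> i = 46 - 4 = 42, total = 96 + 42 = 138.
Iteration 3: 42 > 12 holds -> i = 42 - 4 = 38, total = 138 + 38 = 176.
Iteration 4: 38 > 12 holds -> i = 38 - 4 = 34, total = 176 + 34 = 210.
Iteration 5: 34 > 12 holds -> i = 34 - 4 = 30, total = 210 + 30 = 240.
Iteration 6: 30 > 12 holds -> i = 30 - 4 = 26, total = 240 + 26 = 266.
Iteration 7: 26 > 12 holds -> i = 26 - 4 = 22, total = 266 + 22 = 288.
Iteration 8: 22 > 12 holds -> i = 22 - 4 = 18, total = 288 + 18 = 306.
Iteration 9: 18 > 12 holds -> i = 18 - 4 = 14, total = 306 + 14 = 320.
Iteration 10: 14 > 12 holds -> i = 14 - 4 = 10, total = 320 + 10 = 330.
Iteration 11: 10 > 12 fails; recursion stops.
Total rows emitted: 11.

11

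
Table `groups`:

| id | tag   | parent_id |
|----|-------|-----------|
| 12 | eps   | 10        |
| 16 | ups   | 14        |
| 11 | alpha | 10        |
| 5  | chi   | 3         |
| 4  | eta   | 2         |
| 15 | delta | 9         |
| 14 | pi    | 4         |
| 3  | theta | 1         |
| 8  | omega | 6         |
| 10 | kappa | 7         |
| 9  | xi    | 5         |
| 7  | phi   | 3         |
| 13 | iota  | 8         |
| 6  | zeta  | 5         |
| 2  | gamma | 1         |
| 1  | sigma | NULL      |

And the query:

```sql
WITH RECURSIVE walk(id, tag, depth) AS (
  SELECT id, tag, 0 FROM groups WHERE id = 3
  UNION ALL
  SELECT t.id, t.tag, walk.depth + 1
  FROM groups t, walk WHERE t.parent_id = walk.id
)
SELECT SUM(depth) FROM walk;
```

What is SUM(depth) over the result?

Base: id=3 (theta) at depth 0.
Iteration 1: rows with parent_id in {3} -> chi (id 5, depth 1), phi (id 7, depth 1).
Iteration 2: rows with parent_id in {5,7} -> zeta (id 6, depth 2), xi (id 9, depth 2), kappa (id 10, depth 2).
Iteration 3: rows with parent_id in {6,9,10} -> omega (id 8, depth 3), alpha (id 11, depth 3), eps (id 12, depth 3), delta (id 15, depth 3).
Iteration 4: rows with parent_id in {8,11,12,15} -> iota (id 13, depth 4).
Iteration 5: no rows with parent_id in {13}; recursion stops.
SUM(depth) = 0 + 1 + 1 + 2 + 2 + 2 + 3 + 3 + 3 + 3 + 4 = 24.

24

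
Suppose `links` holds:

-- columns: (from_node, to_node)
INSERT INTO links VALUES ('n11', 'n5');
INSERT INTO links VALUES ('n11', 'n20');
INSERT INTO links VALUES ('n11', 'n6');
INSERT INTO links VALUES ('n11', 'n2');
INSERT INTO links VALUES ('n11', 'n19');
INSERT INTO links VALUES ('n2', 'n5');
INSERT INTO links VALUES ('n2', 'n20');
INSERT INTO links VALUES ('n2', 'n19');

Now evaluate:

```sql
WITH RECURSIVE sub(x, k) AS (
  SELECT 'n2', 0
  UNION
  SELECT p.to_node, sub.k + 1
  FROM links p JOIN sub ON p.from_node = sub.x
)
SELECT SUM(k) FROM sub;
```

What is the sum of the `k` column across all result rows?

Base: (n2, k=0).
Iteration 1: edges from {n2} -> (n19, k=1), (n20, k=1), (n5, k=1).
Iteration 2: no outgoing edges from {n19,n20,n5}; recursion stops.
SUM(k) = 0 + 1 + 1 + 1 = 3.

3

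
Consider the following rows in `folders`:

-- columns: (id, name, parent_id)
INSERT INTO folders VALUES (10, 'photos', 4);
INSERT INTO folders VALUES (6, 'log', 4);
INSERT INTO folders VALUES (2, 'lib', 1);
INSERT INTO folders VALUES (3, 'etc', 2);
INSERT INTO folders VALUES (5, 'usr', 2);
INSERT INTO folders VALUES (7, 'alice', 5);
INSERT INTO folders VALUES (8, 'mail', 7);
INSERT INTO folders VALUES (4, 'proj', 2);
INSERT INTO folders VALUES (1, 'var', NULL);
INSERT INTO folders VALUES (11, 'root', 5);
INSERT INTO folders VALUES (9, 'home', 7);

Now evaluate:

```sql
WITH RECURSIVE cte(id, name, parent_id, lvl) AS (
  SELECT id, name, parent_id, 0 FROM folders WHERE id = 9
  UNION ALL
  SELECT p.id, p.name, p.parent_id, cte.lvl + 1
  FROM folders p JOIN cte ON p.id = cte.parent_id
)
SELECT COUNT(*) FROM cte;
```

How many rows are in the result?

Base: id=9 (home), parent_id=7, lvl 0.
Iteration 1: join on id=7 -> alice (id 7, parent_id=5, lvl 1).
Iteration 2: join on id=5 -> usr (id 5, parent_id=2, lvl 2).
Iteration 3: join on id=2 -> lib (id 2, parent_id=1, lvl 3).
Iteration 4: join on id=1 -> var (id 1, parent_id=NULL, lvl 4).
Iteration 5: parent_id is NULL; no match; recursion stops.
Total rows emitted: 5.

5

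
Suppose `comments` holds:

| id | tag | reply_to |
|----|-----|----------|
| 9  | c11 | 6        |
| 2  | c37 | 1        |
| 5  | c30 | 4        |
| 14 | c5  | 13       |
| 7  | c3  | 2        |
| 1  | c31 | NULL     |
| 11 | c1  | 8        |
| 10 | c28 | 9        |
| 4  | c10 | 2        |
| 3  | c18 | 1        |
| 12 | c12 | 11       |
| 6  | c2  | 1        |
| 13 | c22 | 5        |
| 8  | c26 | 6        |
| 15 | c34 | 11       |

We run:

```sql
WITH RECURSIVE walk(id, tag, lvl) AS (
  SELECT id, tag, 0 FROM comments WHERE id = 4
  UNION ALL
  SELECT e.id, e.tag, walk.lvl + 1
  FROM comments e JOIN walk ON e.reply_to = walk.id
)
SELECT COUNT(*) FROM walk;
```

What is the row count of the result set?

4

Base: id=4 (c10) at lvl 0.
Iteration 1: rows with reply_to in {4} -> c30 (id 5, lvl 1).
Iteration 2: rows with reply_to in {5} -> c22 (id 13, lvl 2).
Iteration 3: rows with reply_to in {13} -> c5 (id 14, lvl 3).
Iteration 4: no rows with reply_to in {14}; recursion stops.
Total rows emitted: 4.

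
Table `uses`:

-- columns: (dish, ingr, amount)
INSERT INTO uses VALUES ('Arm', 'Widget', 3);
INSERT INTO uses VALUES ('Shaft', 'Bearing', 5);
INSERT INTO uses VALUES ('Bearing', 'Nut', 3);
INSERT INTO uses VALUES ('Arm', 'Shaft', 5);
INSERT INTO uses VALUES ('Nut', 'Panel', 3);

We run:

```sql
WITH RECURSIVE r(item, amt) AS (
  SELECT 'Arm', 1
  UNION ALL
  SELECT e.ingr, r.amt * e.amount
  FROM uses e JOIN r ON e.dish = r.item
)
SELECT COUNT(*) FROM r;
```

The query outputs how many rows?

6

Base: (Arm, amt=1).
Iteration 1: components of {Arm} -> Shaft = 1*5 = 5, Widget = 1*3 = 3.
Iteration 2: components of {Shaft,Widget} -> Bearing = 5*5 = 25.
Iteration 3: components of {Bearing} -> Nut = 25*3 = 75.
Iteration 4: components of {Nut} -> Panel = 75*3 = 225.
Iteration 5: no further components; recursion stops.
Total rows emitted: 6.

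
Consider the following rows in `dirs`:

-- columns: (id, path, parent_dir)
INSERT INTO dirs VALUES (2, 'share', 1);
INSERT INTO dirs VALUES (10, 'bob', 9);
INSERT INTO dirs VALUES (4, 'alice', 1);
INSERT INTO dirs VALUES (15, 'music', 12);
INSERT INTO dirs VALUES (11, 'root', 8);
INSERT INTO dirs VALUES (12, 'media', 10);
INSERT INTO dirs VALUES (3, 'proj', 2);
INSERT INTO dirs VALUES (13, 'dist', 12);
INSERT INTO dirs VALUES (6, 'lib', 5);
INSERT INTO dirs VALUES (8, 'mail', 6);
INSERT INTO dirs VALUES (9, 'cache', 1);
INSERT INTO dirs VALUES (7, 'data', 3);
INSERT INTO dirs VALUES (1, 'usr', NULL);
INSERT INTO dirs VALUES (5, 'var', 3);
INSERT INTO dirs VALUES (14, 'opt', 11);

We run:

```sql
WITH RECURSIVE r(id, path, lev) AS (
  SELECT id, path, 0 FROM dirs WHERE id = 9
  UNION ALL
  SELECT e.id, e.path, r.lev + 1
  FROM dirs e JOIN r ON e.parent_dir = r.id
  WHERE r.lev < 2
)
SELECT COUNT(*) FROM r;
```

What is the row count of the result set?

Base: id=9 (cache) at lev 0.
Iteration 1: rows with parent_dir in {9} -> bob (id 10, lev 1).
Iteration 2: rows with parent_dir in {10} -> media (id 12, lev 2).
Iteration 3: lev < 2 fails for all current rows; recursion stops.
Total rows emitted: 3.

3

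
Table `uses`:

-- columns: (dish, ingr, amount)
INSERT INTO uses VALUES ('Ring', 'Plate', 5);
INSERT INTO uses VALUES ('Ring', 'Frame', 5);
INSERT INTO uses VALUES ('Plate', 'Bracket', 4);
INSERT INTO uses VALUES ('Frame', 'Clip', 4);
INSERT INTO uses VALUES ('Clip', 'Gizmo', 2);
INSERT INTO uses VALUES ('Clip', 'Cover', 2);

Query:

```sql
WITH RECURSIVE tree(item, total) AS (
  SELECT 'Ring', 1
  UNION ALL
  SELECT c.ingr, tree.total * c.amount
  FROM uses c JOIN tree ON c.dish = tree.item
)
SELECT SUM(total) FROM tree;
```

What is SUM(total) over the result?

Base: (Ring, total=1).
Iteration 1: components of {Ring} -> Frame = 1*5 = 5, Plate = 1*5 = 5.
Iteration 2: components of {Frame,Plate} -> Bracket = 5*4 = 20, Clip = 5*4 = 20.
Iteration 3: components of {Bracket,Clip} -> Cover = 20*2 = 40, Gizmo = 20*2 = 40.
Iteration 4: no further components; recursion stops.
SUM(total) = 1 + 5 + 5 + 20 + 20 + 40 + 40 = 131.

131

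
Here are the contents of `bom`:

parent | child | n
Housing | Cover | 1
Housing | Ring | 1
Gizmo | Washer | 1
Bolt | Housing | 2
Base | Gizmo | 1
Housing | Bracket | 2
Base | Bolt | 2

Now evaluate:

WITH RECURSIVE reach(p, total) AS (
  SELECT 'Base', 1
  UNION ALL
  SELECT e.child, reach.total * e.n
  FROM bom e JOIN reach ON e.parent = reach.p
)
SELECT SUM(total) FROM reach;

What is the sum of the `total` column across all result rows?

25

Base: (Base, total=1).
Iteration 1: components of {Base} -> Bolt = 1*2 = 2, Gizmo = 1*1 = 1.
Iteration 2: components of {Bolt,Gizmo} -> Housing = 2*2 = 4, Washer = 1*1 = 1.
Iteration 3: components of {Housing,Washer} -> Bracket = 4*2 = 8, Cover = 4*1 = 4, Ring = 4*1 = 4.
Iteration 4: no further components; recursion stops.
SUM(total) = 1 + 2 + 1 + 4 + 1 + 4 + 8 + 4 = 25.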